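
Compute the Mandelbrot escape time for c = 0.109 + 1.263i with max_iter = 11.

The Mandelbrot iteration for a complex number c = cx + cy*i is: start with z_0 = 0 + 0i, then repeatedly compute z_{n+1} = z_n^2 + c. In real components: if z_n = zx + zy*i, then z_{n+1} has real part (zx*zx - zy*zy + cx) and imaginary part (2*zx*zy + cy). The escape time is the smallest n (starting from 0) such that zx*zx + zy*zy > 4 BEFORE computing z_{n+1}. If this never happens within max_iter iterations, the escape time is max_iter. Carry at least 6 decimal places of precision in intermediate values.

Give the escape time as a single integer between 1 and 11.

z_0 = 0 + 0i, c = 0.1090 + 1.2630i
Iter 1: z = 0.1090 + 1.2630i, |z|^2 = 1.6070
Iter 2: z = -1.4743 + 1.5383i, |z|^2 = 4.5400
Escaped at iteration 2

Answer: 2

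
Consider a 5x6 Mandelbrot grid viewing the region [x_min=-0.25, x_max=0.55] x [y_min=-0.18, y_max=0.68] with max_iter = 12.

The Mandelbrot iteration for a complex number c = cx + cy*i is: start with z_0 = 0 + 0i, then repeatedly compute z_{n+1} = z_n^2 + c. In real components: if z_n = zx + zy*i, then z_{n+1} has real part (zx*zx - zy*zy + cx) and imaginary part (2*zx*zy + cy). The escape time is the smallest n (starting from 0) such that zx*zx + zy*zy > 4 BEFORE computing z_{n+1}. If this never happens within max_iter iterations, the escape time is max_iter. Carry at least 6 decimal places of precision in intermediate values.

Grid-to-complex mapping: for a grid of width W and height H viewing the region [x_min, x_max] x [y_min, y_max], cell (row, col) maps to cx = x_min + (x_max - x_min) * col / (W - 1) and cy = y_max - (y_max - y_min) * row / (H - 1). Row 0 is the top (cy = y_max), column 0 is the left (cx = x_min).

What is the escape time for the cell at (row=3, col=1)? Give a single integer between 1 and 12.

z_0 = 0 + 0i, c = -0.0500 + 0.1640i
Iter 1: z = -0.0500 + 0.1640i, |z|^2 = 0.0294
Iter 2: z = -0.0744 + 0.1476i, |z|^2 = 0.0273
Iter 3: z = -0.0663 + 0.1420i, |z|^2 = 0.0246
Iter 4: z = -0.0658 + 0.1452i, |z|^2 = 0.0254
Iter 5: z = -0.0667 + 0.1449i, |z|^2 = 0.0255
Iter 6: z = -0.0665 + 0.1447i, |z|^2 = 0.0254
Iter 7: z = -0.0665 + 0.1447i, |z|^2 = 0.0254
Iter 8: z = -0.0665 + 0.1447i, |z|^2 = 0.0254
Iter 9: z = -0.0665 + 0.1447i, |z|^2 = 0.0254
Iter 10: z = -0.0665 + 0.1447i, |z|^2 = 0.0254
Iter 11: z = -0.0665 + 0.1447i, |z|^2 = 0.0254

Answer: 12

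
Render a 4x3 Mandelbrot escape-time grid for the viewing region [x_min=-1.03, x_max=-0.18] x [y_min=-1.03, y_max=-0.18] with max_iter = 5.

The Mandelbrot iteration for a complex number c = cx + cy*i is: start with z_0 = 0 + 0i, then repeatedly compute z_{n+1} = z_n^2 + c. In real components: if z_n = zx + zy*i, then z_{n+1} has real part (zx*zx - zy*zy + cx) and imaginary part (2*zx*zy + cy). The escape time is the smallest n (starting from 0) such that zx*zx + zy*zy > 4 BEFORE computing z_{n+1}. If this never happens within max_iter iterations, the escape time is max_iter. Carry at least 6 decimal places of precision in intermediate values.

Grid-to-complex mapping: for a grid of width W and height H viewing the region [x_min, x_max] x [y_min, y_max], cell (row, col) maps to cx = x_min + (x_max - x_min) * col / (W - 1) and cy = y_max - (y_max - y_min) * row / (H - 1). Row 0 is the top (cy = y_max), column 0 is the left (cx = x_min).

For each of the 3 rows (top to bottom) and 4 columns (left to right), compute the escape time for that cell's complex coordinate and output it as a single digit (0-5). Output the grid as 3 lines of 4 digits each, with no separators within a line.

Answer: 5555
4555
3345

Derivation:
(row=0, col=0): c = -1.0300 + -0.1800i → escape time 5
(row=0, col=1): c = -0.7467 + -0.1800i → escape time 5
(row=0, col=2): c = -0.4633 + -0.1800i → escape time 5
(row=0, col=3): c = -0.1800 + -0.1800i → escape time 5
(row=1, col=0): c = -1.0300 + -0.6050i → escape time 4
(row=1, col=1): c = -0.7467 + -0.6050i → escape time 5
(row=1, col=2): c = -0.4633 + -0.6050i → escape time 5
(row=1, col=3): c = -0.1800 + -0.6050i → escape time 5
(row=2, col=0): c = -1.0300 + -1.0300i → escape time 3
(row=2, col=1): c = -0.7467 + -1.0300i → escape time 3
(row=2, col=2): c = -0.4633 + -1.0300i → escape time 4
(row=2, col=3): c = -0.1800 + -1.0300i → escape time 5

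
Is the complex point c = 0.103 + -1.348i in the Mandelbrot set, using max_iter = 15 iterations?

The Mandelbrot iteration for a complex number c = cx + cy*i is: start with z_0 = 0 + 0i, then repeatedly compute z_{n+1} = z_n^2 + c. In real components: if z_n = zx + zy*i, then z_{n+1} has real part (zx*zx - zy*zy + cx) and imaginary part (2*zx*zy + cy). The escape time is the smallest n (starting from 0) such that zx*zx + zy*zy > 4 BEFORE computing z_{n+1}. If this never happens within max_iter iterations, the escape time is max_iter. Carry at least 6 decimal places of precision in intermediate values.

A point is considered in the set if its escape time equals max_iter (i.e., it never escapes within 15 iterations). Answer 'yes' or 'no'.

Answer: no

Derivation:
z_0 = 0 + 0i, c = 0.1030 + -1.3480i
Iter 1: z = 0.1030 + -1.3480i, |z|^2 = 1.8277
Iter 2: z = -1.7035 + -1.6257i, |z|^2 = 5.5448
Escaped at iteration 2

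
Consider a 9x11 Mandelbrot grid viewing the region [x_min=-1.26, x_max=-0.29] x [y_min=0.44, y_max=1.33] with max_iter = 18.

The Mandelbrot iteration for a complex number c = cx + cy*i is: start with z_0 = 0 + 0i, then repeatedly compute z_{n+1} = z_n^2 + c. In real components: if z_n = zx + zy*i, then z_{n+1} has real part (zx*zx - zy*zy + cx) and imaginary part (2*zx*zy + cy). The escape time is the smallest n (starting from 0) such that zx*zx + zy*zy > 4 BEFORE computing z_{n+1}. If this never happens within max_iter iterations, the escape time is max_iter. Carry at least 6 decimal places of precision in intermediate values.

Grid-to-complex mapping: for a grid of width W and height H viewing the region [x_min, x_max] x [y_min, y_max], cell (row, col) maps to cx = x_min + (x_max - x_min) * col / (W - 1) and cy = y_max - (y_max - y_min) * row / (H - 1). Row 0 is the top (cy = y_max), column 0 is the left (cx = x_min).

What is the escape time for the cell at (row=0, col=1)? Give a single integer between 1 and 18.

z_0 = 0 + 0i, c = -1.1387 + 1.3300i
Iter 1: z = -1.1387 + 1.3300i, |z|^2 = 3.0657
Iter 2: z = -1.6109 + -1.6991i, |z|^2 = 5.4818
Escaped at iteration 2

Answer: 2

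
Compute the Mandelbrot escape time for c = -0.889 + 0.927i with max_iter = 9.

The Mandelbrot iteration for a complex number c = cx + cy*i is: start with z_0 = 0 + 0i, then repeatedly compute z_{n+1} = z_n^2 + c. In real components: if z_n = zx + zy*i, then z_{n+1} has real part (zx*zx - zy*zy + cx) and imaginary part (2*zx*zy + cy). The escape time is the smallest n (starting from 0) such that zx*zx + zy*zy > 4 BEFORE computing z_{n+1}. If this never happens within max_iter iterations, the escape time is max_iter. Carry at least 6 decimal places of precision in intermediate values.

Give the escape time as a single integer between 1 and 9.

Answer: 3

Derivation:
z_0 = 0 + 0i, c = -0.8890 + 0.9270i
Iter 1: z = -0.8890 + 0.9270i, |z|^2 = 1.6497
Iter 2: z = -0.9580 + -0.7212i, |z|^2 = 1.4379
Iter 3: z = -0.4914 + 2.3088i, |z|^2 = 5.5722
Escaped at iteration 3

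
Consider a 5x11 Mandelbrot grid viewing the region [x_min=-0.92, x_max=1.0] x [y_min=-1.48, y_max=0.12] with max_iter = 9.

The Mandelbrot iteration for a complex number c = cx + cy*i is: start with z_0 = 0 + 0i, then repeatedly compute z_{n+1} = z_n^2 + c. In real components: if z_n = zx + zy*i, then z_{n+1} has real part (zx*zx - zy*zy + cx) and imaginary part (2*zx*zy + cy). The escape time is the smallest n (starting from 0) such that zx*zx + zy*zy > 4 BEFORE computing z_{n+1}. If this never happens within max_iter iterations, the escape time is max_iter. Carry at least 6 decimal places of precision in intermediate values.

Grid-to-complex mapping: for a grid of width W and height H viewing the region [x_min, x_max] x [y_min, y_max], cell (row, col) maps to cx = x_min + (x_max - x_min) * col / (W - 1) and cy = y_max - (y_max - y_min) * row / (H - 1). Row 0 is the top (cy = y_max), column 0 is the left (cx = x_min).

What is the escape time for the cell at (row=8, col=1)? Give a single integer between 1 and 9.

Answer: 3

Derivation:
z_0 = 0 + 0i, c = -0.4400 + -1.1600i
Iter 1: z = -0.4400 + -1.1600i, |z|^2 = 1.5392
Iter 2: z = -1.5920 + -0.1392i, |z|^2 = 2.5538
Iter 3: z = 2.0751 + -0.7168i, |z|^2 = 4.8198
Escaped at iteration 3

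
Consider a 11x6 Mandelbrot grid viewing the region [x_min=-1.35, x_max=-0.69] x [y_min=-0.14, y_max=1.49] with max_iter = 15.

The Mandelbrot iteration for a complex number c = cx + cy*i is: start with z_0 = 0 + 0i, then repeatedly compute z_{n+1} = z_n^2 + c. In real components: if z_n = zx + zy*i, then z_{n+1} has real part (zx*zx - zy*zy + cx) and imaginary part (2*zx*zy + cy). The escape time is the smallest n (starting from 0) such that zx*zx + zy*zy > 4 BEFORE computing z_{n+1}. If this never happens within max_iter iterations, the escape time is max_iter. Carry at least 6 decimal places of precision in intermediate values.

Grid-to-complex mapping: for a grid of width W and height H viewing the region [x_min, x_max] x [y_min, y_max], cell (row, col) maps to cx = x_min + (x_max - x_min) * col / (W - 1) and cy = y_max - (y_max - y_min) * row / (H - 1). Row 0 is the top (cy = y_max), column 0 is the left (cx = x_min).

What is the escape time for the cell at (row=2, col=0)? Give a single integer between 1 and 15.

Answer: 3

Derivation:
z_0 = 0 + 0i, c = -1.3500 + 0.8380i
Iter 1: z = -1.3500 + 0.8380i, |z|^2 = 2.5247
Iter 2: z = -0.2297 + -1.4246i, |z|^2 = 2.0823
Iter 3: z = -3.3267 + 1.4926i, |z|^2 = 13.2948
Escaped at iteration 3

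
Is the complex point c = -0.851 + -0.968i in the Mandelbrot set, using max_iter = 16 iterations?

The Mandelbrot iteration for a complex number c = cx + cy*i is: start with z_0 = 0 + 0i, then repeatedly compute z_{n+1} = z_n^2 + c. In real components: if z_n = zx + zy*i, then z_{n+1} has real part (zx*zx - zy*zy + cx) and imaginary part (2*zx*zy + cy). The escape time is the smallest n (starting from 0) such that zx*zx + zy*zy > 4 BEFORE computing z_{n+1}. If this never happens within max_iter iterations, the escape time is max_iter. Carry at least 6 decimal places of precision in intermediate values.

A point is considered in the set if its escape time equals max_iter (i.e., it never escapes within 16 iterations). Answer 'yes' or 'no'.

z_0 = 0 + 0i, c = -0.8510 + -0.9680i
Iter 1: z = -0.8510 + -0.9680i, |z|^2 = 1.6612
Iter 2: z = -1.0638 + 0.6795i, |z|^2 = 1.5935
Iter 3: z = -0.1810 + -2.4138i, |z|^2 = 5.8593
Escaped at iteration 3

Answer: no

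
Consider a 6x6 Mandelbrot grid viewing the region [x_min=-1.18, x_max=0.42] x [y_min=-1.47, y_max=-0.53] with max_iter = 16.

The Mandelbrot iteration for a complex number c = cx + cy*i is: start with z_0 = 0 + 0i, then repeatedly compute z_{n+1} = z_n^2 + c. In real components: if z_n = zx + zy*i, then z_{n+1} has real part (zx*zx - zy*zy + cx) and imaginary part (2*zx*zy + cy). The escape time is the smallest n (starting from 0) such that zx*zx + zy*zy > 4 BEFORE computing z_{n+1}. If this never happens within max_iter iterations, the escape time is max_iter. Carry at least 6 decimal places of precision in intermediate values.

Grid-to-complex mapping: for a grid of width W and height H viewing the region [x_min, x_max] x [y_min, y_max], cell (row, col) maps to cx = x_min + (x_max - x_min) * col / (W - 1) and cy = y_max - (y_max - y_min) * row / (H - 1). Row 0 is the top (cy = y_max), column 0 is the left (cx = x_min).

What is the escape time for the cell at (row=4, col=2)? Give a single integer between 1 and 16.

z_0 = 0 + 0i, c = -0.5400 + -1.2820i
Iter 1: z = -0.5400 + -1.2820i, |z|^2 = 1.9351
Iter 2: z = -1.8919 + 0.1026i, |z|^2 = 3.5899
Iter 3: z = 3.0289 + -1.6701i, |z|^2 = 11.9631
Escaped at iteration 3

Answer: 3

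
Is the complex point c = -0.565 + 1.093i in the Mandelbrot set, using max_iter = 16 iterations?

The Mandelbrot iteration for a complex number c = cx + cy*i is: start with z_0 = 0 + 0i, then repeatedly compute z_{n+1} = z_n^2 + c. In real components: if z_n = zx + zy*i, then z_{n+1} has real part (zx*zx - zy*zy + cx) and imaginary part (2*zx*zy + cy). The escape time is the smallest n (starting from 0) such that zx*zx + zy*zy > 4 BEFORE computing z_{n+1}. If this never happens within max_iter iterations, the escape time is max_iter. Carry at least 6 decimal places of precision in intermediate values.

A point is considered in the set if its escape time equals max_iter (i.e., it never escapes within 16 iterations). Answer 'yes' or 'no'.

Answer: no

Derivation:
z_0 = 0 + 0i, c = -0.5650 + 1.0930i
Iter 1: z = -0.5650 + 1.0930i, |z|^2 = 1.5139
Iter 2: z = -1.4404 + -0.1421i, |z|^2 = 2.0950
Iter 3: z = 1.4896 + 1.5023i, |z|^2 = 4.4760
Escaped at iteration 3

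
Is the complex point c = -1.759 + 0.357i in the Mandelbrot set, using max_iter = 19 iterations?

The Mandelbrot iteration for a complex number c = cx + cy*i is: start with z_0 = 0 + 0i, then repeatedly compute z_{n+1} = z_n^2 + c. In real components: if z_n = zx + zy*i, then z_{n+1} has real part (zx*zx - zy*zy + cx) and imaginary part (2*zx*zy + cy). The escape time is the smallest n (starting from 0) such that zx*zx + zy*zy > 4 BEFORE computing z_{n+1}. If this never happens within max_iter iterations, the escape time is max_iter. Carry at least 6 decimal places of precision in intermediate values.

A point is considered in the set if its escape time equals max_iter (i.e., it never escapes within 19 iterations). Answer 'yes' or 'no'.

z_0 = 0 + 0i, c = -1.7590 + 0.3570i
Iter 1: z = -1.7590 + 0.3570i, |z|^2 = 3.2215
Iter 2: z = 1.2076 + -0.8989i, |z|^2 = 2.2664
Iter 3: z = -1.1087 + -1.8141i, |z|^2 = 4.5203
Escaped at iteration 3

Answer: no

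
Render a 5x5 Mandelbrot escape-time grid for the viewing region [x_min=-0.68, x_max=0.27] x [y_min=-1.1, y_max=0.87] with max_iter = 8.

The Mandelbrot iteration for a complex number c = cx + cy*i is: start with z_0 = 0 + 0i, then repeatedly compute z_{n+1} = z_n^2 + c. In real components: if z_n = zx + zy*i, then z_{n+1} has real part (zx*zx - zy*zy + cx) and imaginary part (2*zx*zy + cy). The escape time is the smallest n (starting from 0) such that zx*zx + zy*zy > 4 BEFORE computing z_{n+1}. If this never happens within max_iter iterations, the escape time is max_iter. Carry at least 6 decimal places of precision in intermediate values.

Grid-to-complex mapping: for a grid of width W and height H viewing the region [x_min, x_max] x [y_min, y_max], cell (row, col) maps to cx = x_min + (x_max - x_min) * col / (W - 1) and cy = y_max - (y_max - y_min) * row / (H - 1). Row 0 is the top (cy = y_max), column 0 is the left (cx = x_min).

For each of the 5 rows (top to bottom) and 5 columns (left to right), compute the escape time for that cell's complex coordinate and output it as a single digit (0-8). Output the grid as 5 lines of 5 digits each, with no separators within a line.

(row=0, col=0): c = -0.6800 + 0.8700i → escape time 4
(row=0, col=1): c = -0.4425 + 0.8700i → escape time 5
(row=0, col=2): c = -0.2050 + 0.8700i → escape time 8
(row=0, col=3): c = 0.0325 + 0.8700i → escape time 8
(row=0, col=4): c = 0.2700 + 0.8700i → escape time 4
(row=1, col=0): c = -0.6800 + 0.3775i → escape time 8
(row=1, col=1): c = -0.4425 + 0.3775i → escape time 8
(row=1, col=2): c = -0.2050 + 0.3775i → escape time 8
(row=1, col=3): c = 0.0325 + 0.3775i → escape time 8
(row=1, col=4): c = 0.2700 + 0.3775i → escape time 8
(row=2, col=0): c = -0.6800 + -0.1150i → escape time 8
(row=2, col=1): c = -0.4425 + -0.1150i → escape time 8
(row=2, col=2): c = -0.2050 + -0.1150i → escape time 8
(row=2, col=3): c = 0.0325 + -0.1150i → escape time 8
(row=2, col=4): c = 0.2700 + -0.1150i → escape time 8
(row=3, col=0): c = -0.6800 + -0.6075i → escape time 6
(row=3, col=1): c = -0.4425 + -0.6075i → escape time 8
(row=3, col=2): c = -0.2050 + -0.6075i → escape time 8
(row=3, col=3): c = 0.0325 + -0.6075i → escape time 8
(row=3, col=4): c = 0.2700 + -0.6075i → escape time 8
(row=4, col=0): c = -0.6800 + -1.1000i → escape time 3
(row=4, col=1): c = -0.4425 + -1.1000i → escape time 4
(row=4, col=2): c = -0.2050 + -1.1000i → escape time 8
(row=4, col=3): c = 0.0325 + -1.1000i → escape time 4
(row=4, col=4): c = 0.2700 + -1.1000i → escape time 3

Answer: 45884
88888
88888
68888
34843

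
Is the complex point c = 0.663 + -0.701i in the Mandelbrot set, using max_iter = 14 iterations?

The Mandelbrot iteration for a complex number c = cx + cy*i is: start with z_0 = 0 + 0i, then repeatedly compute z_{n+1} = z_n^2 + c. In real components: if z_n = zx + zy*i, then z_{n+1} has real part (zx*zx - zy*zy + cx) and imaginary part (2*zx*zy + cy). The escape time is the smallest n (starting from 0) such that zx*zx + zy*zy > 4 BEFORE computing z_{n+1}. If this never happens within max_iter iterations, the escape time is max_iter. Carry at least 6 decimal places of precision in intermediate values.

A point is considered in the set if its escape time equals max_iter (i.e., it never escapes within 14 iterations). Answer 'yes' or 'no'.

Answer: no

Derivation:
z_0 = 0 + 0i, c = 0.6630 + -0.7010i
Iter 1: z = 0.6630 + -0.7010i, |z|^2 = 0.9310
Iter 2: z = 0.6112 + -1.6305i, |z|^2 = 3.0321
Iter 3: z = -1.6221 + -2.6941i, |z|^2 = 9.8891
Escaped at iteration 3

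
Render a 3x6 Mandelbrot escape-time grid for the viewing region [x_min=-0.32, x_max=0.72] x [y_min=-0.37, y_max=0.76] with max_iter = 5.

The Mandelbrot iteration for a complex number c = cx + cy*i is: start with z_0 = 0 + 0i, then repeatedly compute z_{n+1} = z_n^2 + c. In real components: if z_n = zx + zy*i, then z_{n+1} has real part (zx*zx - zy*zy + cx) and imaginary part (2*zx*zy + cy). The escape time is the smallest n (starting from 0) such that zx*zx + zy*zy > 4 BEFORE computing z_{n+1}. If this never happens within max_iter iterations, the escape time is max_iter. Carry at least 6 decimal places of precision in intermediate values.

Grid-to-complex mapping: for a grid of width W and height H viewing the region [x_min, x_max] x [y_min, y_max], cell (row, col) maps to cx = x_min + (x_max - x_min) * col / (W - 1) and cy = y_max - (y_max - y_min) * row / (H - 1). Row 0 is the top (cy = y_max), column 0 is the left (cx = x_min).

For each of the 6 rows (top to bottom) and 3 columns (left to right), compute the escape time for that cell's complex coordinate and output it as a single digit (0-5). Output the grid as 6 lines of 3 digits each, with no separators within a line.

Answer: 553
553
553
553
553
553

Derivation:
(row=0, col=0): c = -0.3200 + 0.7600i → escape time 5
(row=0, col=1): c = 0.2000 + 0.7600i → escape time 5
(row=0, col=2): c = 0.7200 + 0.7600i → escape time 3
(row=1, col=0): c = -0.3200 + 0.5340i → escape time 5
(row=1, col=1): c = 0.2000 + 0.5340i → escape time 5
(row=1, col=2): c = 0.7200 + 0.5340i → escape time 3
(row=2, col=0): c = -0.3200 + 0.3080i → escape time 5
(row=2, col=1): c = 0.2000 + 0.3080i → escape time 5
(row=2, col=2): c = 0.7200 + 0.3080i → escape time 3
(row=3, col=0): c = -0.3200 + 0.0820i → escape time 5
(row=3, col=1): c = 0.2000 + 0.0820i → escape time 5
(row=3, col=2): c = 0.7200 + 0.0820i → escape time 3
(row=4, col=0): c = -0.3200 + -0.1440i → escape time 5
(row=4, col=1): c = 0.2000 + -0.1440i → escape time 5
(row=4, col=2): c = 0.7200 + -0.1440i → escape time 3
(row=5, col=0): c = -0.3200 + -0.3700i → escape time 5
(row=5, col=1): c = 0.2000 + -0.3700i → escape time 5
(row=5, col=2): c = 0.7200 + -0.3700i → escape time 3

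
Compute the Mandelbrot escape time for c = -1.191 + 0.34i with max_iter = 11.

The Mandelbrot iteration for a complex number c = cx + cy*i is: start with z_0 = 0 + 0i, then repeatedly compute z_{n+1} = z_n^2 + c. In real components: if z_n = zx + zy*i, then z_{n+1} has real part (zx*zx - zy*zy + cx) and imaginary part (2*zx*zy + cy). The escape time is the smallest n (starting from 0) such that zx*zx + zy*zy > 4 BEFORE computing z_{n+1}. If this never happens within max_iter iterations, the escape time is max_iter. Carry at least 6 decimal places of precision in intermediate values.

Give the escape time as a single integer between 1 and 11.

Answer: 9

Derivation:
z_0 = 0 + 0i, c = -1.1910 + 0.3400i
Iter 1: z = -1.1910 + 0.3400i, |z|^2 = 1.5341
Iter 2: z = 0.1119 + -0.4699i, |z|^2 = 0.2333
Iter 3: z = -1.3993 + 0.2349i, |z|^2 = 2.0131
Iter 4: z = 0.7118 + -0.3173i, |z|^2 = 0.6073
Iter 5: z = -0.7850 + -0.1117i, |z|^2 = 0.6287
Iter 6: z = -0.5872 + 0.5153i, |z|^2 = 0.6104
Iter 7: z = -1.1117 + -0.2652i, |z|^2 = 1.3062
Iter 8: z = -0.0255 + 0.9296i, |z|^2 = 0.8649
Iter 9: z = -2.0546 + 0.2926i, |z|^2 = 4.3069
Escaped at iteration 9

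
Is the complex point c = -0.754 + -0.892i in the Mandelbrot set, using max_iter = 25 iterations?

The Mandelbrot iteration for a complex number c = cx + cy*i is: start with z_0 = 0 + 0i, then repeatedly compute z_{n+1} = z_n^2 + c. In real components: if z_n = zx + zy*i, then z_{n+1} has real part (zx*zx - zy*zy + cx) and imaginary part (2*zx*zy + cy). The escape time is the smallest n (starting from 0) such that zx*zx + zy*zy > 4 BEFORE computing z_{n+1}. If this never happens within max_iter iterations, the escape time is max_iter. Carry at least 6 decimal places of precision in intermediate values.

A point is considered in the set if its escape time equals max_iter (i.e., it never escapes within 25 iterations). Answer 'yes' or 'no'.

z_0 = 0 + 0i, c = -0.7540 + -0.8920i
Iter 1: z = -0.7540 + -0.8920i, |z|^2 = 1.3642
Iter 2: z = -0.9811 + 0.4531i, |z|^2 = 1.1680
Iter 3: z = 0.0033 + -1.7812i, |z|^2 = 3.1726
Iter 4: z = -3.9266 + -0.9038i, |z|^2 = 16.2352
Escaped at iteration 4

Answer: no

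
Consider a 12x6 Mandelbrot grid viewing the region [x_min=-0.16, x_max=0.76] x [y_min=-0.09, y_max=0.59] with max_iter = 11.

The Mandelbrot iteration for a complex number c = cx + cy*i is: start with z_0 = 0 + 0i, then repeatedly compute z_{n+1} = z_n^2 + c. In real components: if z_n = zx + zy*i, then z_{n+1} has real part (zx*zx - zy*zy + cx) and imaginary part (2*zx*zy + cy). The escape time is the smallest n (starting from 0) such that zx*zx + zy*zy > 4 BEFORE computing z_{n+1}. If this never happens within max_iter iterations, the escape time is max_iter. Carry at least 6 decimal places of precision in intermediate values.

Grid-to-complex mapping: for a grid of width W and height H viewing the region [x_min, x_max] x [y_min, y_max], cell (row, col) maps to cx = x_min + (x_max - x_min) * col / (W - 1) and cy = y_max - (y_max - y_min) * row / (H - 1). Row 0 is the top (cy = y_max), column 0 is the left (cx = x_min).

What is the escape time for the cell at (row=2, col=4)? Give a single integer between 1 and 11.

Answer: 11

Derivation:
z_0 = 0 + 0i, c = 0.1745 + 0.3180i
Iter 1: z = 0.1745 + 0.3180i, |z|^2 = 0.1316
Iter 2: z = 0.1039 + 0.4290i, |z|^2 = 0.1948
Iter 3: z = 0.0013 + 0.4071i, |z|^2 = 0.1658
Iter 4: z = 0.0088 + 0.3190i, |z|^2 = 0.1019
Iter 5: z = 0.0728 + 0.3236i, |z|^2 = 0.1100
Iter 6: z = 0.0751 + 0.3651i, |z|^2 = 0.1390
Iter 7: z = 0.0469 + 0.3729i, |z|^2 = 0.1412
Iter 8: z = 0.0377 + 0.3529i, |z|^2 = 0.1260
Iter 9: z = 0.0514 + 0.3446i, |z|^2 = 0.1214
Iter 10: z = 0.0584 + 0.3534i, |z|^2 = 0.1283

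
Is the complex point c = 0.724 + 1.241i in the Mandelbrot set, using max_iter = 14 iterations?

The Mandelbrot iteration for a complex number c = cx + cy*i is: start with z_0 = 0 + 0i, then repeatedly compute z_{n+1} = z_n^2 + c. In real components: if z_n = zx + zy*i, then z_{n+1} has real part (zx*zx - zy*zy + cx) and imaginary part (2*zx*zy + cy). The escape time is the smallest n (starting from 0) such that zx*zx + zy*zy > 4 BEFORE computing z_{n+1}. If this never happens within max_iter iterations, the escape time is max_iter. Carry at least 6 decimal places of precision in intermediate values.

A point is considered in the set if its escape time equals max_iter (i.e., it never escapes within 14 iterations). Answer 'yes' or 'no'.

Answer: no

Derivation:
z_0 = 0 + 0i, c = 0.7240 + 1.2410i
Iter 1: z = 0.7240 + 1.2410i, |z|^2 = 2.0643
Iter 2: z = -0.2919 + 3.0380i, |z|^2 = 9.3145
Escaped at iteration 2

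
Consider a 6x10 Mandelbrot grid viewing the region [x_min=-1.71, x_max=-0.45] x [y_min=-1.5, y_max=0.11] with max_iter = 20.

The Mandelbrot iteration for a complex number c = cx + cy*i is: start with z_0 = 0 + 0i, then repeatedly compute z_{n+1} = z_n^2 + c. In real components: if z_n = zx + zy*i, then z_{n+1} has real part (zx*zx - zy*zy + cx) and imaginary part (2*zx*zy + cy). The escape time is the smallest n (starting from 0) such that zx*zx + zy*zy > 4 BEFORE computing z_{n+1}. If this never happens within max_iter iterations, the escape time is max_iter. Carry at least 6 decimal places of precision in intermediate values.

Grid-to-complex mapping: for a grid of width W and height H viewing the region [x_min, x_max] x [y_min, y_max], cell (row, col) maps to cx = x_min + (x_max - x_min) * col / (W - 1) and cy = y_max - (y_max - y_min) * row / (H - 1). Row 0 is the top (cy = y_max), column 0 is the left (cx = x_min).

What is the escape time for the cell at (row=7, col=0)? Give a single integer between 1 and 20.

Answer: 1

Derivation:
z_0 = 0 + 0i, c = -1.7100 + -1.1422i
Iter 1: z = -1.7100 + -1.1422i, |z|^2 = 4.2288
Escaped at iteration 1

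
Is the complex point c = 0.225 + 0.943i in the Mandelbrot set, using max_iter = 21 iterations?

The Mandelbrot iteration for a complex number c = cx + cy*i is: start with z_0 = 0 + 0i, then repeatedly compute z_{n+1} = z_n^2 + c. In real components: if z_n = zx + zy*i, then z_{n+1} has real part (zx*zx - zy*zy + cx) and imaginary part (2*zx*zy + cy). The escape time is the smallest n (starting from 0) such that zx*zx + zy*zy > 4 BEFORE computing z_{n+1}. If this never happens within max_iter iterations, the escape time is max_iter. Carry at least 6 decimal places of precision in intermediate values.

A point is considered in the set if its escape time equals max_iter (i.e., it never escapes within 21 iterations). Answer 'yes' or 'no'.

Answer: no

Derivation:
z_0 = 0 + 0i, c = 0.2250 + 0.9430i
Iter 1: z = 0.2250 + 0.9430i, |z|^2 = 0.9399
Iter 2: z = -0.6136 + 1.3674i, |z|^2 = 2.2462
Iter 3: z = -1.2681 + -0.7351i, |z|^2 = 2.1484
Iter 4: z = 1.2928 + 2.8073i, |z|^2 = 9.5523
Escaped at iteration 4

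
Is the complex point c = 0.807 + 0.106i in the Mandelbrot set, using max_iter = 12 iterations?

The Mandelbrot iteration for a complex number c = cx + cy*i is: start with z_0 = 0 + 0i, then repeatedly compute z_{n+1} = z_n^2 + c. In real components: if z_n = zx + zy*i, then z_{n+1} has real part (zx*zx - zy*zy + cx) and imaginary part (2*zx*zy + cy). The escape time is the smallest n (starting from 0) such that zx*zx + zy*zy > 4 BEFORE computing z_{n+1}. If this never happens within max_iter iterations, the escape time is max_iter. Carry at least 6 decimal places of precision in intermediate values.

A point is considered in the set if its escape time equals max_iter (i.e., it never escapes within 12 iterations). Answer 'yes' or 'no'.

Answer: no

Derivation:
z_0 = 0 + 0i, c = 0.8070 + 0.1060i
Iter 1: z = 0.8070 + 0.1060i, |z|^2 = 0.6625
Iter 2: z = 1.4470 + 0.2771i, |z|^2 = 2.1706
Iter 3: z = 2.8241 + 0.9079i, |z|^2 = 8.7996
Escaped at iteration 3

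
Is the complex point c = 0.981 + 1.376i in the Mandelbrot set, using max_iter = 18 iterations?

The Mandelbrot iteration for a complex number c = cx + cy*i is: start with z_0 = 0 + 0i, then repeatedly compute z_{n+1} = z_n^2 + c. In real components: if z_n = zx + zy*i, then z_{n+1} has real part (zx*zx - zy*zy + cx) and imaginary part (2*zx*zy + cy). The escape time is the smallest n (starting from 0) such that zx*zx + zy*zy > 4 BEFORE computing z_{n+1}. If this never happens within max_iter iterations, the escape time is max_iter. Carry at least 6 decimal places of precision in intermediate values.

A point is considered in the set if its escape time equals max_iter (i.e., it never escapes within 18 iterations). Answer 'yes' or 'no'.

z_0 = 0 + 0i, c = 0.9810 + 1.3760i
Iter 1: z = 0.9810 + 1.3760i, |z|^2 = 2.8557
Iter 2: z = 0.0500 + 4.0757i, |z|^2 = 16.6139
Escaped at iteration 2

Answer: no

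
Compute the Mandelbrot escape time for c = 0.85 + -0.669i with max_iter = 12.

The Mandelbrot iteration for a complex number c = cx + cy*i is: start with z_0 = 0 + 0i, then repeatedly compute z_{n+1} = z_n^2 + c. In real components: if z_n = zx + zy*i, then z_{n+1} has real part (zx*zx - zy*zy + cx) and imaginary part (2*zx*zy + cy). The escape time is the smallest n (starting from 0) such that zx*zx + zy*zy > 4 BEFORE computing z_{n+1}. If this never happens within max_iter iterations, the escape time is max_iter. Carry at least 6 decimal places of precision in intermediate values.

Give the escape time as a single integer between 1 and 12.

Answer: 2

Derivation:
z_0 = 0 + 0i, c = 0.8500 + -0.6690i
Iter 1: z = 0.8500 + -0.6690i, |z|^2 = 1.1701
Iter 2: z = 1.1249 + -1.8063i, |z|^2 = 4.5282
Escaped at iteration 2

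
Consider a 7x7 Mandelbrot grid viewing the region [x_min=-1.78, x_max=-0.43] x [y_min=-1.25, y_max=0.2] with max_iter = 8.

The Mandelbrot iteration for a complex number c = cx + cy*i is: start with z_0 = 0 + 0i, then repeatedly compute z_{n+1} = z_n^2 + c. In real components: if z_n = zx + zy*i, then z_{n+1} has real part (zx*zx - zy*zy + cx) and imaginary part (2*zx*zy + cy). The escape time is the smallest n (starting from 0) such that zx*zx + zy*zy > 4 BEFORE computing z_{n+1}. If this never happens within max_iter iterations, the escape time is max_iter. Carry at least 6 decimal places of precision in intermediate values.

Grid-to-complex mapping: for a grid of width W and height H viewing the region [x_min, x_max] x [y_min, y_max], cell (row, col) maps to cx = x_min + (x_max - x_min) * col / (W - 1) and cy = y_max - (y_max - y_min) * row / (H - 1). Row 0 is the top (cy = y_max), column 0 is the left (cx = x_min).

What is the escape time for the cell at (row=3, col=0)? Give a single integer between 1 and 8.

Answer: 3

Derivation:
z_0 = 0 + 0i, c = -1.7800 + -0.5250i
Iter 1: z = -1.7800 + -0.5250i, |z|^2 = 3.4440
Iter 2: z = 1.1128 + 1.3440i, |z|^2 = 3.0446
Iter 3: z = -2.3481 + 2.4661i, |z|^2 = 11.5953
Escaped at iteration 3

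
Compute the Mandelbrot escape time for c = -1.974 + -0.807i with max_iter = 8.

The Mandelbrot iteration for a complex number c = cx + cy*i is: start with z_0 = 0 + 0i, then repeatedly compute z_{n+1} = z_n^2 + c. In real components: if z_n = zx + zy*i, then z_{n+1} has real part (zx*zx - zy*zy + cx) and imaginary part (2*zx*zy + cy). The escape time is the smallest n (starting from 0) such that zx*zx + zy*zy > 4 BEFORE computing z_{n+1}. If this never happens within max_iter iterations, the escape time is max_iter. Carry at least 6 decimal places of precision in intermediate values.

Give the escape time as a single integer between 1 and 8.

z_0 = 0 + 0i, c = -1.9740 + -0.8070i
Iter 1: z = -1.9740 + -0.8070i, |z|^2 = 4.5479
Escaped at iteration 1

Answer: 1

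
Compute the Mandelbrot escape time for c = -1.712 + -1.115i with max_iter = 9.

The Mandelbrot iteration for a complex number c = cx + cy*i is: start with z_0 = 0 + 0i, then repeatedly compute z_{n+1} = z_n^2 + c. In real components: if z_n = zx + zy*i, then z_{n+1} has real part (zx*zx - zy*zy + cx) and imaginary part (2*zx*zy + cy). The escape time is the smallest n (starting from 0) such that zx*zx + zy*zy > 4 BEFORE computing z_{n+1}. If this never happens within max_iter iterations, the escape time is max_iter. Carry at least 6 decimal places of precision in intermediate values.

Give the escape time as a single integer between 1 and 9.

Answer: 1

Derivation:
z_0 = 0 + 0i, c = -1.7120 + -1.1150i
Iter 1: z = -1.7120 + -1.1150i, |z|^2 = 4.1742
Escaped at iteration 1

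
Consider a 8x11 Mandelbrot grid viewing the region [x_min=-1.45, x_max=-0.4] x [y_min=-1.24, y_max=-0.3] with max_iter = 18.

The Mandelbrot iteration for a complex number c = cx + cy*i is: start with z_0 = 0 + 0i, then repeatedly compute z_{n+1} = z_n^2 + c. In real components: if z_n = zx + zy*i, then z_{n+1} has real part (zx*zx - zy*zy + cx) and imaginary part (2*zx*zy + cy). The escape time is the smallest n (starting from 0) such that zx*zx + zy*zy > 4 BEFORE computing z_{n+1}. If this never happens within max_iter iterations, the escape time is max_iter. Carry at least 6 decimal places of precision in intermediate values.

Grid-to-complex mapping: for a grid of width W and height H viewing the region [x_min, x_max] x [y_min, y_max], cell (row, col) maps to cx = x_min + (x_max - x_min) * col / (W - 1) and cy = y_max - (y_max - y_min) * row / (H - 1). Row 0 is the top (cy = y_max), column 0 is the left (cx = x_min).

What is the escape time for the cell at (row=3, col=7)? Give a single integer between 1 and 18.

Answer: 18

Derivation:
z_0 = 0 + 0i, c = -0.4000 + -0.5820i
Iter 1: z = -0.4000 + -0.5820i, |z|^2 = 0.4987
Iter 2: z = -0.5787 + -0.1164i, |z|^2 = 0.3485
Iter 3: z = -0.0786 + -0.4473i, |z|^2 = 0.2062
Iter 4: z = -0.5939 + -0.5117i, |z|^2 = 0.6145
Iter 5: z = -0.3091 + 0.0257i, |z|^2 = 0.0962
Iter 6: z = -0.3051 + -0.5979i, |z|^2 = 0.4506
Iter 7: z = -0.6644 + -0.2171i, |z|^2 = 0.4886
Iter 8: z = -0.0057 + -0.2935i, |z|^2 = 0.0861
Iter 9: z = -0.4861 + -0.5786i, |z|^2 = 0.5711
Iter 10: z = -0.4985 + -0.0195i, |z|^2 = 0.2489
Iter 11: z = -0.1518 + -0.5626i, |z|^2 = 0.3396
Iter 12: z = -0.6935 + -0.4112i, |z|^2 = 0.6499
Iter 13: z = -0.0882 + -0.0118i, |z|^2 = 0.0079
Iter 14: z = -0.3924 + -0.5799i, |z|^2 = 0.4903
Iter 15: z = -0.5824 + -0.1269i, |z|^2 = 0.3553
Iter 16: z = -0.0770 + -0.4342i, |z|^2 = 0.1944
Iter 17: z = -0.5826 + -0.5152i, |z|^2 = 0.6048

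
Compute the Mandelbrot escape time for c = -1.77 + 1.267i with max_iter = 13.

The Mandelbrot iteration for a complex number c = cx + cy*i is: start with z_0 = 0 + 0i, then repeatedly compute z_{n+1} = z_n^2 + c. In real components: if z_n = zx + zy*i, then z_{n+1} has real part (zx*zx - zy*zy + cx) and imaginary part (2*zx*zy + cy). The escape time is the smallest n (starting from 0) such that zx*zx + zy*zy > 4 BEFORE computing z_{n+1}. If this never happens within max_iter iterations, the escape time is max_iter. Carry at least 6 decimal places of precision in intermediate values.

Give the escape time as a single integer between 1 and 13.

Answer: 1

Derivation:
z_0 = 0 + 0i, c = -1.7700 + 1.2670i
Iter 1: z = -1.7700 + 1.2670i, |z|^2 = 4.7382
Escaped at iteration 1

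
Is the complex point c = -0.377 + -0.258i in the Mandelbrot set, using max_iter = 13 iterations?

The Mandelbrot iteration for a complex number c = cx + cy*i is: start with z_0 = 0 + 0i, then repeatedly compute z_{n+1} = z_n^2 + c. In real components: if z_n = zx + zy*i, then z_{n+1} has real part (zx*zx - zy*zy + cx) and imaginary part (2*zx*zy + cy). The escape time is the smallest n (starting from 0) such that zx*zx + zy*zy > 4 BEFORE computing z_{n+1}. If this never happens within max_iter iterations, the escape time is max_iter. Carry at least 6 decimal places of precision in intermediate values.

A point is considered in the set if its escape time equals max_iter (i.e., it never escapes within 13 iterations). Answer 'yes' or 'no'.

z_0 = 0 + 0i, c = -0.3770 + -0.2580i
Iter 1: z = -0.3770 + -0.2580i, |z|^2 = 0.2087
Iter 2: z = -0.3014 + -0.0635i, |z|^2 = 0.0949
Iter 3: z = -0.2902 + -0.2197i, |z|^2 = 0.1325
Iter 4: z = -0.3411 + -0.1305i, |z|^2 = 0.1334
Iter 5: z = -0.2777 + -0.1690i, |z|^2 = 0.1057
Iter 6: z = -0.3284 + -0.1641i, |z|^2 = 0.1348
Iter 7: z = -0.2961 + -0.1502i, |z|^2 = 0.1102
Iter 8: z = -0.3119 + -0.1691i, |z|^2 = 0.1259
Iter 9: z = -0.3083 + -0.1525i, |z|^2 = 0.1183
Iter 10: z = -0.3052 + -0.1639i, |z|^2 = 0.1200
Iter 11: z = -0.3107 + -0.1579i, |z|^2 = 0.1215
Iter 12: z = -0.3054 + -0.1599i, |z|^2 = 0.1188
Did not escape in 13 iterations → in set

Answer: yes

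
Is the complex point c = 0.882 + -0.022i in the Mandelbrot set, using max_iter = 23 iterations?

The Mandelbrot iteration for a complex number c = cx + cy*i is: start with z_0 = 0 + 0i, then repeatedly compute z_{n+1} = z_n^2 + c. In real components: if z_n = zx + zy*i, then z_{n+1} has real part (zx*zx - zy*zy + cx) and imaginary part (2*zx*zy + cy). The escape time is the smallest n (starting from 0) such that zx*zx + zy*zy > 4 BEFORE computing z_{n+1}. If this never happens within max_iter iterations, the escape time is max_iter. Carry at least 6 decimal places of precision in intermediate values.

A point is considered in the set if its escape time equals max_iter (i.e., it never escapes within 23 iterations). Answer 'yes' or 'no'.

z_0 = 0 + 0i, c = 0.8820 + -0.0220i
Iter 1: z = 0.8820 + -0.0220i, |z|^2 = 0.7784
Iter 2: z = 1.6594 + -0.0608i, |z|^2 = 2.7574
Iter 3: z = 3.6320 + -0.2238i, |z|^2 = 13.2418
Escaped at iteration 3

Answer: no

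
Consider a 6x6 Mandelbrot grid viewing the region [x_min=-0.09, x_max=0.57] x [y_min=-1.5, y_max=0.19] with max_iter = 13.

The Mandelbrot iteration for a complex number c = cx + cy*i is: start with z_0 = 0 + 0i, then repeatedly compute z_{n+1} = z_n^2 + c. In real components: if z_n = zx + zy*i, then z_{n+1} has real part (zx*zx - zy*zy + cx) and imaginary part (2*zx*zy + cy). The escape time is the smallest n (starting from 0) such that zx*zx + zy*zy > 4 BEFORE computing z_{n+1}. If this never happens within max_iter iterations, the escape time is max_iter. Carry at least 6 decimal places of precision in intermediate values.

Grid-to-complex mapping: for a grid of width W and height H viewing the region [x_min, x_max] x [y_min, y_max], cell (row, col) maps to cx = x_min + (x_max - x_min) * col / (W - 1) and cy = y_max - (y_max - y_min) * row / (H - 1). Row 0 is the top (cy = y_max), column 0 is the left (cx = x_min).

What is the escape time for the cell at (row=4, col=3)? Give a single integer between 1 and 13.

z_0 = 0 + 0i, c = 0.3060 + -1.1620i
Iter 1: z = 0.3060 + -1.1620i, |z|^2 = 1.4439
Iter 2: z = -0.9506 + -1.8731i, |z|^2 = 4.4123
Escaped at iteration 2

Answer: 2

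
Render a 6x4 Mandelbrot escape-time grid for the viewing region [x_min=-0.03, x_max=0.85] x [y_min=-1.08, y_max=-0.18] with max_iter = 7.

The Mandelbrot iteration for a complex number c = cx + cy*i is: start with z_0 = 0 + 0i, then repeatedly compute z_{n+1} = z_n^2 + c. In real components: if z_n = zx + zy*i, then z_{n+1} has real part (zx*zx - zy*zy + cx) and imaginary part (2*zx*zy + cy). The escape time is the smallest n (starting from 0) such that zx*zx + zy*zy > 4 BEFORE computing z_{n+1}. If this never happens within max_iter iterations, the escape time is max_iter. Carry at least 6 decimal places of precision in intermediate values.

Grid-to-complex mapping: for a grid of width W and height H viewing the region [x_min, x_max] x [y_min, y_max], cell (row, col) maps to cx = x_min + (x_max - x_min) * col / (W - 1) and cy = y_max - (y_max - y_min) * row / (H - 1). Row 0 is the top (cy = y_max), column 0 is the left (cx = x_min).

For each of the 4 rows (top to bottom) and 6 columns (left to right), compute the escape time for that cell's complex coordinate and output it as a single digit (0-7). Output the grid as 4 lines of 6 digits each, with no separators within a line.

(row=0, col=0): c = -0.0300 + -0.1800i → escape time 7
(row=0, col=1): c = 0.1460 + -0.1800i → escape time 7
(row=0, col=2): c = 0.3220 + -0.1800i → escape time 7
(row=0, col=3): c = 0.4980 + -0.1800i → escape time 5
(row=0, col=4): c = 0.6740 + -0.1800i → escape time 3
(row=0, col=5): c = 0.8500 + -0.1800i → escape time 3
(row=1, col=0): c = -0.0300 + -0.4800i → escape time 7
(row=1, col=1): c = 0.1460 + -0.4800i → escape time 7
(row=1, col=2): c = 0.3220 + -0.4800i → escape time 7
(row=1, col=3): c = 0.4980 + -0.4800i → escape time 5
(row=1, col=4): c = 0.6740 + -0.4800i → escape time 3
(row=1, col=5): c = 0.8500 + -0.4800i → escape time 3
(row=2, col=0): c = -0.0300 + -0.7800i → escape time 7
(row=2, col=1): c = 0.1460 + -0.7800i → escape time 6
(row=2, col=2): c = 0.3220 + -0.7800i → escape time 5
(row=2, col=3): c = 0.4980 + -0.7800i → escape time 3
(row=2, col=4): c = 0.6740 + -0.7800i → escape time 3
(row=2, col=5): c = 0.8500 + -0.7800i → escape time 2
(row=3, col=0): c = -0.0300 + -1.0800i → escape time 5
(row=3, col=1): c = 0.1460 + -1.0800i → escape time 4
(row=3, col=2): c = 0.3220 + -1.0800i → escape time 3
(row=3, col=3): c = 0.4980 + -1.0800i → escape time 2
(row=3, col=4): c = 0.6740 + -1.0800i → escape time 2
(row=3, col=5): c = 0.8500 + -1.0800i → escape time 2

Answer: 777533
777533
765332
543222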